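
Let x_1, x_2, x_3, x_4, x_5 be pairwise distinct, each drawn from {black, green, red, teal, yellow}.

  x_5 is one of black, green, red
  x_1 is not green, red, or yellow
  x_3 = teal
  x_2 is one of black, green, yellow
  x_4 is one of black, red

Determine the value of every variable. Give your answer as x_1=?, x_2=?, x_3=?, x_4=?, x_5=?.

x_3 must be teal (only option left). Strike teal from x_1.
That leaves x_1 = black. So x_2, x_4, x_5 can't be black.
That leaves x_4 = red. So x_5 can't be red.
x_5 must be green (only option left). Strike green from x_2.
x_2 has just one choice, so x_2 = yellow.

x_1=black, x_2=yellow, x_3=teal, x_4=red, x_5=green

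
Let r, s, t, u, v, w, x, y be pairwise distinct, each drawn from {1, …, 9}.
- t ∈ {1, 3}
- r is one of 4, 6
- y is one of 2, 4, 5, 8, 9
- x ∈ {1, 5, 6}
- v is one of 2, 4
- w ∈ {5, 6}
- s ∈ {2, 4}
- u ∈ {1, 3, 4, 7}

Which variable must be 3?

s and v share exactly the 2 values {2, 4}; by pigeonhole those values go to them, so strike 2, 4 from r, u, y.
r must be 6 (only option left). Remove 6 from w, x.
w's domain is down to {5}, so w = 5. Strike 5 from x, y.
That leaves x = 1. So t, u can't be 1.
So 3 goes to t.

t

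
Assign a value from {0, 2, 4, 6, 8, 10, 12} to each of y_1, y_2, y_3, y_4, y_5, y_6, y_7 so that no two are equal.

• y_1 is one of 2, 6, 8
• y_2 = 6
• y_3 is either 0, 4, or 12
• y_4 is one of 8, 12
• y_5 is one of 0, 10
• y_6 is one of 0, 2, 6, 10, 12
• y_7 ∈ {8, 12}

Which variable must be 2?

y_1

y_2 has just one choice, so y_2 = 6. So y_1, y_6 can't be 6.
The 6 still-open variables together cover exactly {0, 2, 4, 8, 10, 12} — 6 values for 6 variables — and 4 appears only in y_3's list, so y_3 = 4.
y_4 and y_7 between them cover only {8, 12} — a naked pair. Remove those values from y_1, y_6.
So 2 goes to y_1.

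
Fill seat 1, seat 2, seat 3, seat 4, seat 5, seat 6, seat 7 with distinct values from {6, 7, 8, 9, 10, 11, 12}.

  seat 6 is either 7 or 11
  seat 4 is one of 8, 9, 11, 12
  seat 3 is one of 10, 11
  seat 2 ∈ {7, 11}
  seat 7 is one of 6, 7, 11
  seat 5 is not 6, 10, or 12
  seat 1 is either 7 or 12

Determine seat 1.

12

Among the 7 variables, 6 fits only seat 7 (and all 7 values in {6, 7, 8, 9, 10, 11, 12} must be used), so seat 7 = 6.
The 6 still-open variables draw from only 6 values {7, 8, 9, 10, 11, 12}, so each is used; only seat 3 can be 10, hence seat 3 = 10.
The 2 variables seat 2 and seat 6 are confined to {7, 11}, which locks those values in; drop them from seat 1, seat 4, seat 5.
So seat 1 = 12.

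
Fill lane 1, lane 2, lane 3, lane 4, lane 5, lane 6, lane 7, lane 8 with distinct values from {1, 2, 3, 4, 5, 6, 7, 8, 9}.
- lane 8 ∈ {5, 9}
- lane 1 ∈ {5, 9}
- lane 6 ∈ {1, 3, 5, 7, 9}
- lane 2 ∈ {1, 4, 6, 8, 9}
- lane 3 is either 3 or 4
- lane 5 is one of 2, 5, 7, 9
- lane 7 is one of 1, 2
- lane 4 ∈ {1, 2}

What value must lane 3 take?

lane 1 and lane 8 share exactly the 2 values {5, 9}; by pigeonhole those values go to them, so strike 5, 9 from lane 2, lane 5, lane 6.
The 2 variables lane 4 and lane 7 are confined to {1, 2}, which locks those values in; drop them from lane 2, lane 5, lane 6.
That leaves lane 5 = 7. Remove 7 from lane 6.
lane 6 must be 3 (only option left). So lane 3 can't be 3.
So lane 3 = 4.

4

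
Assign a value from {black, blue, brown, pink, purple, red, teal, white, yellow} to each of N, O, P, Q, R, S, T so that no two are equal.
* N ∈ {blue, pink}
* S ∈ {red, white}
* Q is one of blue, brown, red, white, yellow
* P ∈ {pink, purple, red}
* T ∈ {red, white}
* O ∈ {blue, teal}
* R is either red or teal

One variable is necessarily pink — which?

N

S and T share exactly the 2 values {red, white}; by pigeonhole those values go to them, so strike red, white from P, Q, R.
R's domain is down to {teal}, so R = teal. Eliminate teal elsewhere: O.
O must be blue (only option left). Remove blue from N, Q.
So pink goes to N.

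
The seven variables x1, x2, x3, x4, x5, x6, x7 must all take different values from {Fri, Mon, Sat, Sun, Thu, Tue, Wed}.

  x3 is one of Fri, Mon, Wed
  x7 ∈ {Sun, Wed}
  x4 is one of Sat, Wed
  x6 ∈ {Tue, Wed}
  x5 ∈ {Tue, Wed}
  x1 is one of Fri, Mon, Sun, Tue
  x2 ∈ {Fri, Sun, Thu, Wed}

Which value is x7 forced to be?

Sun

The 7 variables together cover exactly {Fri, Mon, Sat, Sun, Thu, Tue, Wed} — 7 values for 7 variables — and Sat appears only in x4's list, so x4 = Sat.
The 6 still-open variables together cover exactly {Fri, Mon, Sun, Thu, Tue, Wed} — 6 values for 6 variables — and Thu appears only in x2's list, so x2 = Thu.
The 2 variables x5 and x6 are confined to {Tue, Wed}, which locks those values in; drop them from x1, x3, x7.
So x7 = Sun.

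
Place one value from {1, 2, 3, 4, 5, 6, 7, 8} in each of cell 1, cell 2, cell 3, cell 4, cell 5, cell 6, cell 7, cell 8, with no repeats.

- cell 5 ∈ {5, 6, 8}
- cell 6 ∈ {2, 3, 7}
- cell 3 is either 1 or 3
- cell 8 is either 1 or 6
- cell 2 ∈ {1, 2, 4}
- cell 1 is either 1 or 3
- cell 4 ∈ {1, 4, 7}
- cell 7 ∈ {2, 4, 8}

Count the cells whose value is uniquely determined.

The 8 variables draw from only 8 values {1, 2, 3, 4, 5, 6, 7, 8}, so each is used; only cell 5 can be 5, hence cell 5 = 5.
The 7 still-open variables together cover exactly {1, 2, 3, 4, 6, 7, 8} — 7 values for 7 variables — and 6 appears only in cell 8's list, so cell 8 = 6.
The 6 still-open variables draw from only 6 values {1, 2, 3, 4, 7, 8}, so each is used; only cell 7 can be 8, hence cell 7 = 8.
cell 1 and cell 3 share exactly the 2 values {1, 3}; by pigeonhole those values go to them, so strike 1, 3 from cell 2, cell 4, cell 6.
Determined: cell 5=5, cell 7=8, cell 8=6. The other cells each still have more than one consistent value. That makes 3.

3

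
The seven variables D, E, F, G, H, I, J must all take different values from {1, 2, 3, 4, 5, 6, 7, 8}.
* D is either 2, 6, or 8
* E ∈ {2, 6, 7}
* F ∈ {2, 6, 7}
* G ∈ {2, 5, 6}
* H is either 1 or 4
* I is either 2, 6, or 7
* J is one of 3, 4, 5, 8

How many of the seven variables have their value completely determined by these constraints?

E, F, I between them cover only {2, 6, 7} — a naked triple. Remove those values from D, G.
D's domain is down to {8}, so D = 8. Strike 8 from J.
G has just one choice, so G = 5. Eliminate 5 elsewhere: J.
Determined: D=8, G=5. The other variables each still have more than one consistent value. That makes 2.

2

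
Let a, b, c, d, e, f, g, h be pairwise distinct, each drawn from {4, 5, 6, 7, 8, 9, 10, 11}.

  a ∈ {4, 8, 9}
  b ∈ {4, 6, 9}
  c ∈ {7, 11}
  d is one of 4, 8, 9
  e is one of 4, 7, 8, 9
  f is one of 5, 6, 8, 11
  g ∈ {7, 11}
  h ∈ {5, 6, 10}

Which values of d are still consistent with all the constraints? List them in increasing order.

4, 8, 9

Among the 8 variables, 10 fits only h (and all 8 values in {4, 5, 6, 7, 8, 9, 10, 11} must be used), so h = 10.
The 7 still-open variables draw from only 7 values {4, 5, 6, 7, 8, 9, 11}, so each is used; only f can be 5, hence f = 5.
The 6 still-open variables together cover exactly {4, 6, 7, 8, 9, 11} — 6 values for 6 variables — and 6 appears only in b's list, so b = 6.
The 2 variables c and g are confined to {7, 11}, which locks those values in; drop them from e.
No further eliminations apply; d can still be any of 4, 8, 9.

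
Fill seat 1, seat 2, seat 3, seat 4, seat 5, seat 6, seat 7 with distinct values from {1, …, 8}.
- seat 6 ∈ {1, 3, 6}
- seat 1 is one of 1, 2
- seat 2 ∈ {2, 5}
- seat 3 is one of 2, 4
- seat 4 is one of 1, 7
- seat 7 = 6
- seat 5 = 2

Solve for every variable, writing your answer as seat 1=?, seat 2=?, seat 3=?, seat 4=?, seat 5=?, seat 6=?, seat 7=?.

seat 5 has just one choice, so seat 5 = 2. Strike 2 from seat 1, seat 2, seat 3.
That leaves seat 7 = 6. Eliminate 6 elsewhere: seat 6.
seat 1's domain is down to {1}, so seat 1 = 1. Eliminate 1 elsewhere: seat 4, seat 6.
seat 2 must be 5 (only option left).
seat 3 has just one choice, so seat 3 = 4.
seat 4 has just one choice, so seat 4 = 7.
seat 6 has just one choice, so seat 6 = 3.

seat 1=1, seat 2=5, seat 3=4, seat 4=7, seat 5=2, seat 6=3, seat 7=6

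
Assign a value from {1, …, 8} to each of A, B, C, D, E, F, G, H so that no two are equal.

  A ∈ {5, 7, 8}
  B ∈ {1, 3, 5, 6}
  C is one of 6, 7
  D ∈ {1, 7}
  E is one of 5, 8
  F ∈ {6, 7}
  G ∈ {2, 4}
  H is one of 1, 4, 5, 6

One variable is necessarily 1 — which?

D

Among the 8 variables, 2 fits only G (and all 8 values in {1, 2, 3, 4, 5, 6, 7, 8} must be used), so G = 2.
The 7 still-open variables together cover exactly {1, 3, 4, 5, 6, 7, 8} — 7 values for 7 variables — and 3 appears only in B's list, so B = 3.
The 6 still-open variables together cover exactly {1, 4, 5, 6, 7, 8} — 6 values for 6 variables — and 4 appears only in H's list, so H = 4.
The 5 still-open variables together cover exactly {1, 5, 6, 7, 8} — 5 values for 5 variables — and 1 appears only in D's list, so D = 1.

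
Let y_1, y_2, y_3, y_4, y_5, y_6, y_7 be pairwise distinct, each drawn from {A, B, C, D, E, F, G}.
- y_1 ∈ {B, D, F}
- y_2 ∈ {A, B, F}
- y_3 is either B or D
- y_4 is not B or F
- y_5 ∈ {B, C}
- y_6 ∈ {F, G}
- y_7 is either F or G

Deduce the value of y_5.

C

The 7 variables draw from only 7 values {A, B, C, D, E, F, G}, so each is used; only y_4 can be E, hence y_4 = E.
Among the 6 still-open variables, A fits only y_2 (and all 6 values in {A, B, C, D, F, G} must be used), so y_2 = A.
The 5 still-open variables together cover exactly {B, C, D, F, G} — 5 values for 5 variables — and C appears only in y_5's list, so y_5 = C.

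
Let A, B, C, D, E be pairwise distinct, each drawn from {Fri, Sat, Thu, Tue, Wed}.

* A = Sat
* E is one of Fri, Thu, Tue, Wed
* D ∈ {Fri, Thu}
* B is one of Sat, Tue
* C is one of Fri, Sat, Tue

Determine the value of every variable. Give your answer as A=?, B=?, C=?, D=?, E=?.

A has just one choice, so A = Sat. So B, C can't be Sat.
B must be Tue (only option left). Eliminate Tue elsewhere: C, E.
C's domain is down to {Fri}, so C = Fri. Strike Fri from D, E.
D's domain is down to {Thu}, so D = Thu. Eliminate Thu elsewhere: E.
E must be Wed (only option left).

A=Sat, B=Tue, C=Fri, D=Thu, E=Wed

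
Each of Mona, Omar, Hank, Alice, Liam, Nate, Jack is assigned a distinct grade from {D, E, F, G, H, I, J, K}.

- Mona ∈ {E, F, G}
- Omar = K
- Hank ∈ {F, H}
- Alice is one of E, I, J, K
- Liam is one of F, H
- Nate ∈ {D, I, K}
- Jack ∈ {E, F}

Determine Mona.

Omar's domain is down to {K}, so Omar = K. So Alice, Nate can't be K.
Hank and Liam share exactly the 2 values {F, H}; by pigeonhole those values go to them, so strike F, H from Mona, Jack.
Jack must be E (only option left). Strike E from Mona, Alice.
So Mona = G.

G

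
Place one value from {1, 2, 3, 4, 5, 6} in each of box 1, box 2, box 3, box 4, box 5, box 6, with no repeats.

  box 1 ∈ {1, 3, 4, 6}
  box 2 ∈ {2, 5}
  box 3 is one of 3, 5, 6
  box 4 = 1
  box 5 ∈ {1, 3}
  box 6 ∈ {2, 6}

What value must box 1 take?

4

box 4's domain is down to {1}, so box 4 = 1. Remove 1 from box 1, box 5.
That leaves box 5 = 3. So box 1, box 3 can't be 3.
The 4 still-open variables draw from only 4 values {2, 4, 5, 6}, so each is used; only box 1 can be 4, hence box 1 = 4.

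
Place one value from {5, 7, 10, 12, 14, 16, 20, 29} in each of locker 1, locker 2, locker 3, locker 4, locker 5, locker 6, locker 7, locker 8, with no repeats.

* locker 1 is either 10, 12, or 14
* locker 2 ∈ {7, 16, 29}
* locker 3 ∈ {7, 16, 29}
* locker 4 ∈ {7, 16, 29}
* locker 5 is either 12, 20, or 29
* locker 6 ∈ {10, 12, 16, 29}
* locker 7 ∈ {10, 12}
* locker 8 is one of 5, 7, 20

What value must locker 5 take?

The 8 variables together cover exactly {5, 7, 10, 12, 14, 16, 20, 29} — 8 values for 8 variables — and 5 appears only in locker 8's list, so locker 8 = 5.
Among the 7 still-open variables, 14 fits only locker 1 (and all 7 values in {7, 10, 12, 14, 16, 20, 29} must be used), so locker 1 = 14.
Among the 6 still-open variables, 20 fits only locker 5 (and all 6 values in {7, 10, 12, 16, 20, 29} must be used), so locker 5 = 20.

20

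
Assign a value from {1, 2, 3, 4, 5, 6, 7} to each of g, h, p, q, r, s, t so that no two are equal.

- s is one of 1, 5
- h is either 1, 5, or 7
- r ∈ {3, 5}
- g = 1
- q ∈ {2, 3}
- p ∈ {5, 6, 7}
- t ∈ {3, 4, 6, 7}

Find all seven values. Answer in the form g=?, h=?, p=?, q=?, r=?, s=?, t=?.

g=1, h=7, p=6, q=2, r=3, s=5, t=4

g's domain is down to {1}, so g = 1. Remove 1 from h, s.
That leaves s = 5. So h, p, r can't be 5.
h has just one choice, so h = 7. Remove 7 from p, t.
p has just one choice, so p = 6. Remove 6 from t.
r has just one choice, so r = 3. So q, t can't be 3.
t has just one choice, so t = 4.
That leaves q = 2.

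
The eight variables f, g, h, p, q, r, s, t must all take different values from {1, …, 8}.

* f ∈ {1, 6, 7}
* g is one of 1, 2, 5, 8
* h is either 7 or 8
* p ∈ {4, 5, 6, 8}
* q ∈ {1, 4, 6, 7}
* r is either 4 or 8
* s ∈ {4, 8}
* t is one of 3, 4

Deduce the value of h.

The 8 variables together cover exactly {1, 2, 3, 4, 5, 6, 7, 8} — 8 values for 8 variables — and 2 appears only in g's list, so g = 2.
The 7 still-open variables together cover exactly {1, 3, 4, 5, 6, 7, 8} — 7 values for 7 variables — and 3 appears only in t's list, so t = 3.
The 6 still-open variables together cover exactly {1, 4, 5, 6, 7, 8} — 6 values for 6 variables — and 5 appears only in p's list, so p = 5.
r and s between them cover only {4, 8} — a naked pair. Remove those values from h, q.
So h = 7.

7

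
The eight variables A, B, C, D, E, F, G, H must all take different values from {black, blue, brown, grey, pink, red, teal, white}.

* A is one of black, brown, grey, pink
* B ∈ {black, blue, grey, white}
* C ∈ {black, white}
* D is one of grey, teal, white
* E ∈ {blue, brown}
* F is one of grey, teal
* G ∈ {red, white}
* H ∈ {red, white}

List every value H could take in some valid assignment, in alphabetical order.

The 8 variables draw from only 8 values {black, blue, brown, grey, pink, red, teal, white}, so each is used; only A can be pink, hence A = pink.
Among the 7 still-open variables, brown fits only E (and all 7 values in {black, blue, brown, grey, red, teal, white} must be used), so E = brown.
Among the 6 still-open variables, blue fits only B (and all 6 values in {black, blue, grey, red, teal, white} must be used), so B = blue.
Among the 5 still-open variables, black fits only C (and all 5 values in {black, grey, red, teal, white} must be used), so C = black.
G and H between them cover only {red, white} — a naked pair. Remove those values from D.
No further eliminations apply; H can still be any of red, white.

red, white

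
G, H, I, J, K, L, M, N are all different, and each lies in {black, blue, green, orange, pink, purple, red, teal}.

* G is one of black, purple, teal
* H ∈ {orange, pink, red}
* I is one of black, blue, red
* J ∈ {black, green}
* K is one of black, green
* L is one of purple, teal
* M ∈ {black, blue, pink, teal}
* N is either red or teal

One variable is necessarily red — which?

The 8 variables together cover exactly {black, blue, green, orange, pink, purple, red, teal} — 8 values for 8 variables — and orange appears only in H's list, so H = orange.
The 7 still-open variables draw from only 7 values {black, blue, green, pink, purple, red, teal}, so each is used; only M can be pink, hence M = pink.
The 6 still-open variables together cover exactly {black, blue, green, purple, red, teal} — 6 values for 6 variables — and blue appears only in I's list, so I = blue.
The 5 still-open variables together cover exactly {black, green, purple, red, teal} — 5 values for 5 variables — and red appears only in N's list, so N = red.

N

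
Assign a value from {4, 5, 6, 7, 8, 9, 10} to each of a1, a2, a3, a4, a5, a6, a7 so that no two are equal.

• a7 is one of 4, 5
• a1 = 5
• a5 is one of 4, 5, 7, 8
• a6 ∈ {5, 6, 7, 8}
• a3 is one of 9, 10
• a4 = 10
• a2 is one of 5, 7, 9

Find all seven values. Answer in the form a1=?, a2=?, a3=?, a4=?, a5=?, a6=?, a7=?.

a1's domain is down to {5}, so a1 = 5. Strike 5 from a2, a5, a6, a7.
a4's domain is down to {10}, so a4 = 10. Remove 10 from a3.
a7 must be 4 (only option left). Strike 4 from a5.
a3 has just one choice, so a3 = 9. Eliminate 9 elsewhere: a2.
That leaves a2 = 7. Eliminate 7 elsewhere: a5, a6.
That leaves a5 = 8. Eliminate 8 elsewhere: a6.
a6 has just one choice, so a6 = 6.

a1=5, a2=7, a3=9, a4=10, a5=8, a6=6, a7=4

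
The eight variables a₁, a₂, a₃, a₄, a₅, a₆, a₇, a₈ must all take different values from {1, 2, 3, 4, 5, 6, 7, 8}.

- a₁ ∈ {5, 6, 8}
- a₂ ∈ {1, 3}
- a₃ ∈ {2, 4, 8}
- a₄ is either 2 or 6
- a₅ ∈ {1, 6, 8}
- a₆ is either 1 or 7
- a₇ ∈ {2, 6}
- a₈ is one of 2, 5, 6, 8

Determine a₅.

1

The 8 variables together cover exactly {1, 2, 3, 4, 5, 6, 7, 8} — 8 values for 8 variables — and 3 appears only in a₂'s list, so a₂ = 3.
The 7 still-open variables together cover exactly {1, 2, 4, 5, 6, 7, 8} — 7 values for 7 variables — and 4 appears only in a₃'s list, so a₃ = 4.
The 6 still-open variables together cover exactly {1, 2, 5, 6, 7, 8} — 6 values for 6 variables — and 7 appears only in a₆'s list, so a₆ = 7.
The 5 still-open variables draw from only 5 values {1, 2, 5, 6, 8}, so each is used; only a₅ can be 1, hence a₅ = 1.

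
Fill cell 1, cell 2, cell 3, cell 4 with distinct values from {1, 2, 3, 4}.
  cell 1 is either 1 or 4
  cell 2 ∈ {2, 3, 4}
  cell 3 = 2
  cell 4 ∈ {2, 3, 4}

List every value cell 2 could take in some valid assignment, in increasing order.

cell 3 has just one choice, so cell 3 = 2. Remove 2 from cell 2, cell 4.
The 3 still-open variables draw from only 3 values {1, 3, 4}, so each is used; only cell 1 can be 1, hence cell 1 = 1.
No further eliminations apply; cell 2 can still be any of 3, 4.

3, 4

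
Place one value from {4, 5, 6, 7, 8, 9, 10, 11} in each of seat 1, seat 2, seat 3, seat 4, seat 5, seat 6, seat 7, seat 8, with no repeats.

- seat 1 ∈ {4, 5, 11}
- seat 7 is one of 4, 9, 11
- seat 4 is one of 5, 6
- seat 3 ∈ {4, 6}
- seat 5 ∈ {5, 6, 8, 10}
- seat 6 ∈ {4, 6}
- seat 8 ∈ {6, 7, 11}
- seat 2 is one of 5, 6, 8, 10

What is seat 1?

11

The 8 variables draw from only 8 values {4, 5, 6, 7, 8, 9, 10, 11}, so each is used; only seat 8 can be 7, hence seat 8 = 7.
The 7 still-open variables draw from only 7 values {4, 5, 6, 8, 9, 10, 11}, so each is used; only seat 7 can be 9, hence seat 7 = 9.
The 6 still-open variables draw from only 6 values {4, 5, 6, 8, 10, 11}, so each is used; only seat 1 can be 11, hence seat 1 = 11.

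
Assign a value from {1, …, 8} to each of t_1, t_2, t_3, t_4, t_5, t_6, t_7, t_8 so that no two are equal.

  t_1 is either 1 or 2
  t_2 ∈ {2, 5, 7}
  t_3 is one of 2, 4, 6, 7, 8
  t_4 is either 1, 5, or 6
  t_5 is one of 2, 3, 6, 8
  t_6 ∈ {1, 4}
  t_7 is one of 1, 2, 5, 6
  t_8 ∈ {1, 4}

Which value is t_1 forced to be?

2

Among the 8 variables, 3 fits only t_5 (and all 8 values in {1, 2, 3, 4, 5, 6, 7, 8} must be used), so t_5 = 3.
The 7 still-open variables draw from only 7 values {1, 2, 4, 5, 6, 7, 8}, so each is used; only t_3 can be 8, hence t_3 = 8.
The 6 still-open variables draw from only 6 values {1, 2, 4, 5, 6, 7}, so each is used; only t_2 can be 7, hence t_2 = 7.
t_6 and t_8 share exactly the 2 values {1, 4}; by pigeonhole those values go to them, so strike 1, 4 from t_1, t_4, t_7.
So t_1 = 2.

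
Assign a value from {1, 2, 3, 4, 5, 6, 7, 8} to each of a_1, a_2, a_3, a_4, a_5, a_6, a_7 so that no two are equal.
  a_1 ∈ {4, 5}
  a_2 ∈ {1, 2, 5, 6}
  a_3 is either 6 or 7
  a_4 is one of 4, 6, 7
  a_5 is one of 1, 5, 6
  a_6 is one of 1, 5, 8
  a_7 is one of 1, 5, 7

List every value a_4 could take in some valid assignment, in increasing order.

Among the 7 variables, 2 fits only a_2 (and all 7 values in {1, 2, 4, 5, 6, 7, 8} must be used), so a_2 = 2.
The 6 still-open variables draw from only 6 values {1, 4, 5, 6, 7, 8}, so each is used; only a_6 can be 8, hence a_6 = 8.
No further eliminations apply; a_4 can still be any of 4, 6, 7.

4, 6, 7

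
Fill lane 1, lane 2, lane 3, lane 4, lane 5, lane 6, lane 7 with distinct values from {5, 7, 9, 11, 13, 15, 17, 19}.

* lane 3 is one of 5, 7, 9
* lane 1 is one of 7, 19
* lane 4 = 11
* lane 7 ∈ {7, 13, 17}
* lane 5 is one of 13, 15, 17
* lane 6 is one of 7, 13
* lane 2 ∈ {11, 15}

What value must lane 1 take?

lane 4's domain is down to {11}, so lane 4 = 11. Strike 11 from lane 2.
That leaves lane 2 = 15. Eliminate 15 elsewhere: lane 5.
lane 5, lane 6, lane 7 between them cover only {7, 13, 17} — a naked triple. Remove those values from lane 1, lane 3.
So lane 1 = 19.

19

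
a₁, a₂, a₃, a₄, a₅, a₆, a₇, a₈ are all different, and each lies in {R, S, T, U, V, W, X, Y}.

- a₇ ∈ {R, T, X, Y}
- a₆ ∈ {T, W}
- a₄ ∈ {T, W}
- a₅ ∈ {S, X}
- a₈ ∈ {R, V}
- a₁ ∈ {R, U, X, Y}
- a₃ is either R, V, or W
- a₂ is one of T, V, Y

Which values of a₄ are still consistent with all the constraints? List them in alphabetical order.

The 8 variables together cover exactly {R, S, T, U, V, W, X, Y} — 8 values for 8 variables — and S appears only in a₅'s list, so a₅ = S.
Among the 7 still-open variables, U fits only a₁ (and all 7 values in {R, T, U, V, W, X, Y} must be used), so a₁ = U.
The 6 still-open variables together cover exactly {R, T, V, W, X, Y} — 6 values for 6 variables — and X appears only in a₇'s list, so a₇ = X.
Among the 5 still-open variables, Y fits only a₂ (and all 5 values in {R, T, V, W, Y} must be used), so a₂ = Y.
a₄ and a₆ share exactly the 2 values {T, W}; by pigeonhole those values go to them, so strike T, W from a₃.
No further eliminations apply; a₄ can still be any of T, W.

T, W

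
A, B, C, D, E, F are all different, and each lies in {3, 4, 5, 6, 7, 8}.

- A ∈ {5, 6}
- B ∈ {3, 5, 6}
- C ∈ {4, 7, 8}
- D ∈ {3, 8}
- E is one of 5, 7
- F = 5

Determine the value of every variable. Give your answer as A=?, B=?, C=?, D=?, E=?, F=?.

A=6, B=3, C=4, D=8, E=7, F=5

F must be 5 (only option left). So A, B, E can't be 5.
A must be 6 (only option left). Eliminate 6 elsewhere: B.
B must be 3 (only option left). Eliminate 3 elsewhere: D.
D has just one choice, so D = 8. Strike 8 from C.
E's domain is down to {7}, so E = 7. Remove 7 from C.
C has just one choice, so C = 4.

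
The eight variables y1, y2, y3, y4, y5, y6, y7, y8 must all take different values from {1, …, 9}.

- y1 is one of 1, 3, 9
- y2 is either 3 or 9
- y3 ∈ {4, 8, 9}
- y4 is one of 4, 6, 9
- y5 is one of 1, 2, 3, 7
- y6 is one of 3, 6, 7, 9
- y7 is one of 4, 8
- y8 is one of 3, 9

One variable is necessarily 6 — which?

The 8 variables together cover exactly {1, 2, 3, 4, 6, 7, 8, 9} — 8 values for 8 variables — and 2 appears only in y5's list, so y5 = 2.
The 7 still-open variables together cover exactly {1, 3, 4, 6, 7, 8, 9} — 7 values for 7 variables — and 1 appears only in y1's list, so y1 = 1.
The 6 still-open variables together cover exactly {3, 4, 6, 7, 8, 9} — 6 values for 6 variables — and 7 appears only in y6's list, so y6 = 7.
The 5 still-open variables draw from only 5 values {3, 4, 6, 8, 9}, so each is used; only y4 can be 6, hence y4 = 6.

y4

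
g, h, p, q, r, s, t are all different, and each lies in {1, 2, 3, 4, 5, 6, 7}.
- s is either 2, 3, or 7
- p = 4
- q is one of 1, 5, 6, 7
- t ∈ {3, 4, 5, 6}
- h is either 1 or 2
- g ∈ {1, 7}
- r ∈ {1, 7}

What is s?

3

p must be 4 (only option left). So t can't be 4.
g and r share exactly the 2 values {1, 7}; by pigeonhole those values go to them, so strike 1, 7 from h, q, s.
h has just one choice, so h = 2. So s can't be 2.
So s = 3.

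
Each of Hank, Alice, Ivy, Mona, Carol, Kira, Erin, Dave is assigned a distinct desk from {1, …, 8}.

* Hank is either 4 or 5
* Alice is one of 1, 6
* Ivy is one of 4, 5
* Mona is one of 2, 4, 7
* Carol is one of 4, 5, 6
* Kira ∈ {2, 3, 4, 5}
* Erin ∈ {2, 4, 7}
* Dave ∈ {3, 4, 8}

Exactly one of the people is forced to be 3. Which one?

Kira

The 8 variables draw from only 8 values {1, 2, 3, 4, 5, 6, 7, 8}, so each is used; only Alice can be 1, hence Alice = 1.
Among the 7 still-open variables, 6 fits only Carol (and all 7 values in {2, 3, 4, 5, 6, 7, 8} must be used), so Carol = 6.
The 6 still-open variables together cover exactly {2, 3, 4, 5, 7, 8} — 6 values for 6 variables — and 8 appears only in Dave's list, so Dave = 8.
Among the 5 still-open variables, 3 fits only Kira (and all 5 values in {2, 3, 4, 5, 7} must be used), so Kira = 3.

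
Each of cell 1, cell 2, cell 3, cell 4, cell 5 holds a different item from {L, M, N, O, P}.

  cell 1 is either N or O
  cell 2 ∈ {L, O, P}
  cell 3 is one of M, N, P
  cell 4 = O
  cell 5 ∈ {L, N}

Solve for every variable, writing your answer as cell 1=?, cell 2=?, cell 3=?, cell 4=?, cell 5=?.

cell 1=N, cell 2=P, cell 3=M, cell 4=O, cell 5=L

cell 4 has just one choice, so cell 4 = O. Eliminate O elsewhere: cell 1, cell 2.
cell 1 must be N (only option left). So cell 3, cell 5 can't be N.
That leaves cell 5 = L. Eliminate L elsewhere: cell 2.
cell 2 has just one choice, so cell 2 = P. Remove P from cell 3.
cell 3 must be M (only option left).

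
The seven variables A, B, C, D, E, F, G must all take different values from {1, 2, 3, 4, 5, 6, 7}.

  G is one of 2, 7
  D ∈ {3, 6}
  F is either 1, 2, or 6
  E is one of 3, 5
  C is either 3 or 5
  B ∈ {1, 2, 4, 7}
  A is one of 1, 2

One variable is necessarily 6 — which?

The 7 variables together cover exactly {1, 2, 3, 4, 5, 6, 7} — 7 values for 7 variables — and 4 appears only in B's list, so B = 4.
The 6 still-open variables draw from only 6 values {1, 2, 3, 5, 6, 7}, so each is used; only G can be 7, hence G = 7.
C and E share exactly the 2 values {3, 5}; by pigeonhole those values go to them, so strike 3, 5 from D.
So 6 goes to D.

D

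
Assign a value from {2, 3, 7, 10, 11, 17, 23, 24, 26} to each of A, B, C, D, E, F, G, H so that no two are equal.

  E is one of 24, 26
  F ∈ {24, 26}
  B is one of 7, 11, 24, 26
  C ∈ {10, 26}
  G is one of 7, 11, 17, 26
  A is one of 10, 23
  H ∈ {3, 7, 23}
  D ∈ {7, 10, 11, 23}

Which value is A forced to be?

The 8 variables together cover exactly {3, 7, 10, 11, 17, 23, 24, 26} — 8 values for 8 variables — and 3 appears only in H's list, so H = 3.
The 7 still-open variables together cover exactly {7, 10, 11, 17, 23, 24, 26} — 7 values for 7 variables — and 17 appears only in G's list, so G = 17.
E and F between them cover only {24, 26} — a naked pair. Remove those values from B, C.
That leaves C = 10. So A, D can't be 10.
So A = 23.

23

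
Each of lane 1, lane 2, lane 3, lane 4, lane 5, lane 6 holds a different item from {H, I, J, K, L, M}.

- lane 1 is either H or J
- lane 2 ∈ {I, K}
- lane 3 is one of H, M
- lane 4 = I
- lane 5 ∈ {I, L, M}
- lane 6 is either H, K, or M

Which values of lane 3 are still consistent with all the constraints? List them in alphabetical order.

H, M

lane 4 has just one choice, so lane 4 = I. So lane 2, lane 5 can't be I.
lane 2 has just one choice, so lane 2 = K. Strike K from lane 6.
The 4 still-open variables draw from only 4 values {H, J, L, M}, so each is used; only lane 1 can be J, hence lane 1 = J.
The 3 still-open variables together cover exactly {H, L, M} — 3 values for 3 variables — and L appears only in lane 5's list, so lane 5 = L.
No further eliminations apply; lane 3 can still be any of H, M.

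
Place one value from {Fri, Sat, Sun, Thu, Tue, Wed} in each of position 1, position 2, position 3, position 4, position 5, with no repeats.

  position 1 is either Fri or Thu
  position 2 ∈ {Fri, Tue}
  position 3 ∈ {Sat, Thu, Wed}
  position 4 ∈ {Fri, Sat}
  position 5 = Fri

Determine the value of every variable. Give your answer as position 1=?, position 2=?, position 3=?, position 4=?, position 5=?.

position 5 must be Fri (only option left). Eliminate Fri elsewhere: position 1, position 2, position 4.
position 1 has just one choice, so position 1 = Thu. So position 3 can't be Thu.
position 2 must be Tue (only option left).
position 4's domain is down to {Sat}, so position 4 = Sat. Remove Sat from position 3.
That leaves position 3 = Wed.

position 1=Thu, position 2=Tue, position 3=Wed, position 4=Sat, position 5=Fri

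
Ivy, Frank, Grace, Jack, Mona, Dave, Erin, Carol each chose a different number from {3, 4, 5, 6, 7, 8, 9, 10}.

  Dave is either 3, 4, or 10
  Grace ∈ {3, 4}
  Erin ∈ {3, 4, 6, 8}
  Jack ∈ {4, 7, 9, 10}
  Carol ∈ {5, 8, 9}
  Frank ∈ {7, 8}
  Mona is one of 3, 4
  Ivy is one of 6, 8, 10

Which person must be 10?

Dave

The 8 variables together cover exactly {3, 4, 5, 6, 7, 8, 9, 10} — 8 values for 8 variables — and 5 appears only in Carol's list, so Carol = 5.
The 7 still-open variables draw from only 7 values {3, 4, 6, 7, 8, 9, 10}, so each is used; only Jack can be 9, hence Jack = 9.
Among the 6 still-open variables, 7 fits only Frank (and all 6 values in {3, 4, 6, 7, 8, 10} must be used), so Frank = 7.
The 2 variables Grace and Mona are confined to {3, 4}, which locks those values in; drop them from Dave, Erin.
So 10 goes to Dave.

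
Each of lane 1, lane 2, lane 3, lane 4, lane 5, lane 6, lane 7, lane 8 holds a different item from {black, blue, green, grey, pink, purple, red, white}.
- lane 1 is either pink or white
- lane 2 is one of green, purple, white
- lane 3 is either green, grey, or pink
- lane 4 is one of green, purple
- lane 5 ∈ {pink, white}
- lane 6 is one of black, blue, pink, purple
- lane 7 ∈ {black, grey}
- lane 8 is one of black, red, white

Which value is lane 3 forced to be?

The 8 variables draw from only 8 values {black, blue, green, grey, pink, purple, red, white}, so each is used; only lane 6 can be blue, hence lane 6 = blue.
The 7 still-open variables draw from only 7 values {black, green, grey, pink, purple, red, white}, so each is used; only lane 8 can be red, hence lane 8 = red.
The 6 still-open variables draw from only 6 values {black, green, grey, pink, purple, white}, so each is used; only lane 7 can be black, hence lane 7 = black.
Among the 5 still-open variables, grey fits only lane 3 (and all 5 values in {green, grey, pink, purple, white} must be used), so lane 3 = grey.

grey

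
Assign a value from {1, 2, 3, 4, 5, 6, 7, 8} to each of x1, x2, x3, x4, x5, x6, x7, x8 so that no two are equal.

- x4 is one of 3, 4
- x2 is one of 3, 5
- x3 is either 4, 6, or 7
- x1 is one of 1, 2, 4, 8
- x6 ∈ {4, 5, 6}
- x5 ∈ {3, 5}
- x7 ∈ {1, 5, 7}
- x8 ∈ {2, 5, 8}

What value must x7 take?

1

x2 and x5 share exactly the 2 values {3, 5}; by pigeonhole those values go to them, so strike 3, 5 from x4, x6, x7, x8.
x4 must be 4 (only option left). Eliminate 4 elsewhere: x1, x3, x6.
x6 must be 6 (only option left). Eliminate 6 elsewhere: x3.
x3 must be 7 (only option left). Eliminate 7 elsewhere: x7.
So x7 = 1.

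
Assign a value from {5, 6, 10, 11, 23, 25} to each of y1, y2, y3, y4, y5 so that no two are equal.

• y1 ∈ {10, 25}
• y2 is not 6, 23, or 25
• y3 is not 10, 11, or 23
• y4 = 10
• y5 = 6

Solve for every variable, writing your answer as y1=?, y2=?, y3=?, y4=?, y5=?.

y1=25, y2=11, y3=5, y4=10, y5=6

y4 has just one choice, so y4 = 10. Eliminate 10 elsewhere: y1, y2.
y5 must be 6 (only option left). Eliminate 6 elsewhere: y3.
That leaves y1 = 25. Strike 25 from y3.
y3's domain is down to {5}, so y3 = 5. Strike 5 from y2.
y2's domain is down to {11}, so y2 = 11.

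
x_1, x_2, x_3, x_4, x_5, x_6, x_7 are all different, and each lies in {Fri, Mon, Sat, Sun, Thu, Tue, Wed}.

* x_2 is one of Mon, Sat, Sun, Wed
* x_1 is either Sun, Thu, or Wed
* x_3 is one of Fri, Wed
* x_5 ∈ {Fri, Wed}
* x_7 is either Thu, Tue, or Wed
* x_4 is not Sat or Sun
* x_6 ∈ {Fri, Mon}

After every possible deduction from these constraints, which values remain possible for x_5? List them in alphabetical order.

The 7 variables draw from only 7 values {Fri, Mon, Sat, Sun, Thu, Tue, Wed}, so each is used; only x_2 can be Sat, hence x_2 = Sat.
Among the 6 still-open variables, Sun fits only x_1 (and all 6 values in {Fri, Mon, Sun, Thu, Tue, Wed} must be used), so x_1 = Sun.
x_3 and x_5 between them cover only {Fri, Wed} — a naked pair. Remove those values from x_4, x_6, x_7.
x_6 must be Mon (only option left). Strike Mon from x_4.
No further eliminations apply; x_5 can still be any of Fri, Wed.

Fri, Wed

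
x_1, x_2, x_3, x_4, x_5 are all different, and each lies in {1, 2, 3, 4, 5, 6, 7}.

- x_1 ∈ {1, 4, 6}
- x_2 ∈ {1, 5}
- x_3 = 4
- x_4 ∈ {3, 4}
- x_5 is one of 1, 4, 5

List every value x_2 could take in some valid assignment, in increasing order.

1, 5

x_3 must be 4 (only option left). Strike 4 from x_1, x_4, x_5.
x_4 must be 3 (only option left).
Among the 3 still-open variables, 6 fits only x_1 (and all 3 values in {1, 5, 6} must be used), so x_1 = 6.
No further eliminations apply; x_2 can still be any of 1, 5.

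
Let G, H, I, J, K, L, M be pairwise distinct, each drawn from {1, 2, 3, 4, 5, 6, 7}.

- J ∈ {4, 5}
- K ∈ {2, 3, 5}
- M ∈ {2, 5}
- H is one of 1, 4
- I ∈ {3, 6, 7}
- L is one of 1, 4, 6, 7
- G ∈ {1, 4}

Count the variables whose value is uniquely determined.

The 2 variables G and H are confined to {1, 4}, which locks those values in; drop them from J, L.
J must be 5 (only option left). Remove 5 from K, M.
That leaves M = 2. Eliminate 2 elsewhere: K.
K must be 3 (only option left). So I can't be 3.
Determined: J=5, K=3, M=2. The other variables each still have more than one consistent value. That makes 3.

3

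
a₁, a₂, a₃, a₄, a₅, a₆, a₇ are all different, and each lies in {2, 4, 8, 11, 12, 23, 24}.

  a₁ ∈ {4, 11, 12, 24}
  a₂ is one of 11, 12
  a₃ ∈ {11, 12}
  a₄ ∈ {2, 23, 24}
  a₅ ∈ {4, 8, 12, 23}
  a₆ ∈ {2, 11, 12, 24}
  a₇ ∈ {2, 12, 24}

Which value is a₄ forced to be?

23

Among the 7 variables, 8 fits only a₅ (and all 7 values in {2, 4, 8, 11, 12, 23, 24} must be used), so a₅ = 8.
Among the 6 still-open variables, 4 fits only a₁ (and all 6 values in {2, 4, 11, 12, 23, 24} must be used), so a₁ = 4.
Among the 5 still-open variables, 23 fits only a₄ (and all 5 values in {2, 11, 12, 23, 24} must be used), so a₄ = 23.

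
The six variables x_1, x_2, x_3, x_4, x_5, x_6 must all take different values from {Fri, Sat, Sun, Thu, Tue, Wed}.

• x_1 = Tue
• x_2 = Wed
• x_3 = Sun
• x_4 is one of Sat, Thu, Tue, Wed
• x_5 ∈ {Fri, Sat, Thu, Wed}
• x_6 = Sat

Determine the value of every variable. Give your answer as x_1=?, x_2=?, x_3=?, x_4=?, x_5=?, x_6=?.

x_1's domain is down to {Tue}, so x_1 = Tue. Eliminate Tue elsewhere: x_4.
x_2's domain is down to {Wed}, so x_2 = Wed. Strike Wed from x_4, x_5.
x_3's domain is down to {Sun}, so x_3 = Sun.
That leaves x_6 = Sat. So x_4, x_5 can't be Sat.
x_4 has just one choice, so x_4 = Thu. So x_5 can't be Thu.
That leaves x_5 = Fri.

x_1=Tue, x_2=Wed, x_3=Sun, x_4=Thu, x_5=Fri, x_6=Sat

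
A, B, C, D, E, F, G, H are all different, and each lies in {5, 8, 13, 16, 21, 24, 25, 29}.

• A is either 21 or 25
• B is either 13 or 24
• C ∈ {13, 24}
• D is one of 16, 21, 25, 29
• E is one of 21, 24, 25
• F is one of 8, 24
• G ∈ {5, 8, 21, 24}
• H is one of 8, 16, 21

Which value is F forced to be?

Among the 8 variables, 5 fits only G (and all 8 values in {5, 8, 13, 16, 21, 24, 25, 29} must be used), so G = 5.
Among the 7 still-open variables, 29 fits only D (and all 7 values in {8, 13, 16, 21, 24, 25, 29} must be used), so D = 29.
Among the 6 still-open variables, 16 fits only H (and all 6 values in {8, 13, 16, 21, 24, 25} must be used), so H = 16.
The 5 still-open variables together cover exactly {8, 13, 21, 24, 25} — 5 values for 5 variables — and 8 appears only in F's list, so F = 8.

8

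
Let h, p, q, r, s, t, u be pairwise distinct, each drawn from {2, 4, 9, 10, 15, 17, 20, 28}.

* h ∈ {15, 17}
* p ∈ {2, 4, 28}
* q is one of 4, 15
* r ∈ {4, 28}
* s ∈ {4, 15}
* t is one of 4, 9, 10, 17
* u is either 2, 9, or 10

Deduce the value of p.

2

The 2 variables q and s are confined to {4, 15}, which locks those values in; drop them from h, p, r, t.
That leaves h = 17. Strike 17 from t.
r's domain is down to {28}, so r = 28. Eliminate 28 elsewhere: p.
So p = 2.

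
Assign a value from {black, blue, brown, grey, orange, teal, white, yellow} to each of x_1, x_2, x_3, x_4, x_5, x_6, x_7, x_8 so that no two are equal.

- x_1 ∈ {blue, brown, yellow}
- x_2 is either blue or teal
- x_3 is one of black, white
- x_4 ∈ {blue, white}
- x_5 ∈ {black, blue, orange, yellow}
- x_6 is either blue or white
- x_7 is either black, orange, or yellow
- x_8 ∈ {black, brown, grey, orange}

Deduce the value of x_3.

Among the 8 variables, grey fits only x_8 (and all 8 values in {black, blue, brown, grey, orange, teal, white, yellow} must be used), so x_8 = grey.
Among the 7 still-open variables, brown fits only x_1 (and all 7 values in {black, blue, brown, orange, teal, white, yellow} must be used), so x_1 = brown.
Among the 6 still-open variables, teal fits only x_2 (and all 6 values in {black, blue, orange, teal, white, yellow} must be used), so x_2 = teal.
The 2 variables x_4 and x_6 are confined to {blue, white}, which locks those values in; drop them from x_3, x_5.
So x_3 = black.

black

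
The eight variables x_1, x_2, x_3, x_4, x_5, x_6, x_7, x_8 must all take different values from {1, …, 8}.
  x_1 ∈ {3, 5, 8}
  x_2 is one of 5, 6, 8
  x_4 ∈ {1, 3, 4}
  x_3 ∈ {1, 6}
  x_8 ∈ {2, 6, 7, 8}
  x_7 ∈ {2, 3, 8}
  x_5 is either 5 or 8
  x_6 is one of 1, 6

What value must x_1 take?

Among the 8 variables, 4 fits only x_4 (and all 8 values in {1, 2, 3, 4, 5, 6, 7, 8} must be used), so x_4 = 4.
The 7 still-open variables draw from only 7 values {1, 2, 3, 5, 6, 7, 8}, so each is used; only x_8 can be 7, hence x_8 = 7.
The 6 still-open variables draw from only 6 values {1, 2, 3, 5, 6, 8}, so each is used; only x_7 can be 2, hence x_7 = 2.
The 5 still-open variables together cover exactly {1, 3, 5, 6, 8} — 5 values for 5 variables — and 3 appears only in x_1's list, so x_1 = 3.

3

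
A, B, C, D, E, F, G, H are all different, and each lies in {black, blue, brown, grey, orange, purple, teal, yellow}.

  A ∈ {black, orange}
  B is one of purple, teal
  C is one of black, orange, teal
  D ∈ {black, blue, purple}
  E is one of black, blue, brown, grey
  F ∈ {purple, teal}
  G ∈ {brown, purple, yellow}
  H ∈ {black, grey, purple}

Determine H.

The 8 variables draw from only 8 values {black, blue, brown, grey, orange, purple, teal, yellow}, so each is used; only G can be yellow, hence G = yellow.
The 7 still-open variables together cover exactly {black, blue, brown, grey, orange, purple, teal} — 7 values for 7 variables — and brown appears only in E's list, so E = brown.
The 6 still-open variables together cover exactly {black, blue, grey, orange, purple, teal} — 6 values for 6 variables — and blue appears only in D's list, so D = blue.
The 5 still-open variables together cover exactly {black, grey, orange, purple, teal} — 5 values for 5 variables — and grey appears only in H's list, so H = grey.

grey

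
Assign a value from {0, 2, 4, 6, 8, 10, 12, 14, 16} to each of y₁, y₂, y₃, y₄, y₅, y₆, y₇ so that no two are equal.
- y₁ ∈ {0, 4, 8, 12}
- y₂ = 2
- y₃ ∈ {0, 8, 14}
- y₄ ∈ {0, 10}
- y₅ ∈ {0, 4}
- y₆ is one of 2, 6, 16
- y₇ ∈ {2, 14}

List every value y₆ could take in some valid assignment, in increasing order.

6, 16

y₂'s domain is down to {2}, so y₂ = 2. Remove 2 from y₆, y₇.
y₇'s domain is down to {14}, so y₇ = 14. Remove 14 from y₃.
No further eliminations apply; y₆ can still be any of 6, 16.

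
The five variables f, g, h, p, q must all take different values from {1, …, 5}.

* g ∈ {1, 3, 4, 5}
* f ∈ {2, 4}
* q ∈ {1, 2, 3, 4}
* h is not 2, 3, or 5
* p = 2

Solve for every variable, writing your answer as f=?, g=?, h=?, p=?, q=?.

f=4, g=5, h=1, p=2, q=3

p has just one choice, so p = 2. Strike 2 from f, q.
f has just one choice, so f = 4. Eliminate 4 elsewhere: g, h, q.
h's domain is down to {1}, so h = 1. Eliminate 1 elsewhere: g, q.
q must be 3 (only option left). Eliminate 3 elsewhere: g.
That leaves g = 5.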